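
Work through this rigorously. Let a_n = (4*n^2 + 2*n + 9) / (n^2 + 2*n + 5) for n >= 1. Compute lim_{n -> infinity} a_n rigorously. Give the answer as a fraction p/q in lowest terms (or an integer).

Divide numerator and denominator by n^2, the highest power:
numerator / n^2 = 4 + 2/n + 9/n^2
denominator / n^2 = 1 + 2/n + 5/n^2
As n -> infinity, all terms of the form c/n^k (k >= 1) tend to 0.
So numerator / n^2 -> 4 and denominator / n^2 -> 1.
Therefore lim a_n = 4.

4


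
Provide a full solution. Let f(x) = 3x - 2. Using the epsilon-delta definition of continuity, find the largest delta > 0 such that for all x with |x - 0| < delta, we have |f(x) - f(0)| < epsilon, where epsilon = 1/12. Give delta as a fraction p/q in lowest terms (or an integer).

We compute f(0) = 3*(0) - 2 = -2.
|f(x) - f(0)| = |3x - 2 - (-2)| = |3(x - 0)| = 3|x - 0|.
We need 3|x - 0| < 1/12, i.e. |x - 0| < 1/12 / 3 = 1/36.
So any delta <= 1/36 works. Conversely, if delta > 1/36, then x = 0 + 1/36 satisfies |x - 0| = 1/36 < delta but |f(x) - f(0)| = 3 * 1/36 = 1/12, which is not < 1/12; so no larger delta works.
Hence the largest such delta is 1/36.

1/36


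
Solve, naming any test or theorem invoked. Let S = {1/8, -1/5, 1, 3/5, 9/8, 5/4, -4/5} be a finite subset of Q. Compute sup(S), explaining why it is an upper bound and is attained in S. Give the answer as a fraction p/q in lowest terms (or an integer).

S is finite, so sup(S) = max(S).
Sorted decreasing:
5/4, 9/8, 1, 3/5, 1/8, -1/5, -4/5
The extremum is 5/4.
For every x in S, x <= 5/4. And 5/4 is in S, so it is attained.
Therefore sup(S) = 5/4.

5/4


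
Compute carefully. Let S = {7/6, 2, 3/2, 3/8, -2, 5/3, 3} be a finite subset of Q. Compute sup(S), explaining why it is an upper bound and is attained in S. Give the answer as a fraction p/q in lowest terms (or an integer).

S is finite, so sup(S) = max(S).
Sorted decreasing:
3, 2, 5/3, 3/2, 7/6, 3/8, -2
The extremum is 3.
For every x in S, x <= 3. And 3 is in S, so it is attained.
Therefore sup(S) = 3.

3


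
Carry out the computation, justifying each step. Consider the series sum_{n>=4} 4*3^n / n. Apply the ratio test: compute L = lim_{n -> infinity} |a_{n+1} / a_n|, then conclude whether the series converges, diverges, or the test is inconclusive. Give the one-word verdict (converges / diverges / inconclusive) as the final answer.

Let a_n denote the general term. Form the ratio a_{n+1}/a_n and simplify:
a_{n+1}/a_n = 3*n/(n + 1)
Take the limit as n -> infinity: L = 3.
Since L = 3 > 1 (or L = infinity), the ratio test implies the series diverges.

diverges


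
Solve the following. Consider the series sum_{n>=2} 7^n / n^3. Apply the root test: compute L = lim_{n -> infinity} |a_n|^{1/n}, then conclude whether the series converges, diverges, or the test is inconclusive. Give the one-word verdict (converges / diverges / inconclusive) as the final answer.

Let a_n denote the general term. Form |a_n|^(1/n) and simplify:
|a_n|^(1/n) = 7/n^(3/n)
Take the limit as n -> infinity: L = 7.
Since L = 7 > 1, the root test implies divergence.

diverges


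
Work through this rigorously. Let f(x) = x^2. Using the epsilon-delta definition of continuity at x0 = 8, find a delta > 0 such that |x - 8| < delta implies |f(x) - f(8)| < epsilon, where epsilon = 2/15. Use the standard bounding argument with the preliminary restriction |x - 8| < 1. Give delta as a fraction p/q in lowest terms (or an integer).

Factor: |x^2 - (8)^2| = |x - 8| * |x + 8|.
Impose |x - 8| < 1 first. Then |x + 8| = |(x - 8) + 2*(8)| <= |x - 8| + 2*|8| < 1 + 16 = 17.
So |x^2 - (8)^2| < delta * 17.
We need delta * 17 <= 2/15, i.e. delta <= 2/15/17 = 2/255.
Since 2/255 < 1, this is tighter than 1; take delta = 2/255.
So delta = 2/255 works.

2/255


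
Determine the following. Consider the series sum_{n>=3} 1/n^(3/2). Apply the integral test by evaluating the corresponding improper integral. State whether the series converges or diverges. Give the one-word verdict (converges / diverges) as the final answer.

Let f(x) = x^(-3/2). Then f is positive, continuous, and decreasing on [3, infinity), so the integral test applies.
Compute the improper integral int_{3}^infinity f(x) dx:
  antiderivative F(x) = -2/sqrt(x).
  As x -> infinity, F(x) -> 0 (since p = 3/2 > 1).
  So int = F(infinity) - F(3) = 0 - (-2*sqrt(3)/3) = 2*sqrt(3)/3.
  Finite, so by the integral test, the series converges.

converges


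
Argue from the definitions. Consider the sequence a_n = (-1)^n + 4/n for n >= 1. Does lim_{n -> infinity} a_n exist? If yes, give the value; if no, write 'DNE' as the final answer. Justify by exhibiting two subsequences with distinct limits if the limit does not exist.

Examine the behaviour of a_n along subsequences.
a_{2k} = 1 + 4/(2k) -> 1. a_{2k+1} = -1 + 4/(2k+1) -> -1.
Since these two subsequential limits are 1 and -1, distinct, the full sequence cannot converge (a convergent sequence has all subsequences tending to the same limit). So lim a_n does not exist.

DNE


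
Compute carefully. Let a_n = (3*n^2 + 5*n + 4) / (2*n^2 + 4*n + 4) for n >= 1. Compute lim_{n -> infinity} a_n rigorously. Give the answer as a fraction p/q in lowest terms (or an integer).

Divide numerator and denominator by n^2, the highest power:
numerator / n^2 = 3 + 5/n + 4/n^2
denominator / n^2 = 2 + 4/n + 4/n^2
As n -> infinity, all terms of the form c/n^k (k >= 1) tend to 0.
So numerator / n^2 -> 3 and denominator / n^2 -> 2.
Therefore lim a_n = 3/2.

3/2


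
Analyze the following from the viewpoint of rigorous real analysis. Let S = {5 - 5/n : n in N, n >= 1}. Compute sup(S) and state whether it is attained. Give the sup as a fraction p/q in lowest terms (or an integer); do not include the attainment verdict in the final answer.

Analysis:
- Values: 0, 5/2, 10/3, 15/4, ... strictly increasing.
- Minimum is 0 (n=1); inf = 0 (attained).
- 5 - 5/n -> 5 from below; sup = 5, not attained.
Conclusion: sup(S) = 5, not attained in S.

5


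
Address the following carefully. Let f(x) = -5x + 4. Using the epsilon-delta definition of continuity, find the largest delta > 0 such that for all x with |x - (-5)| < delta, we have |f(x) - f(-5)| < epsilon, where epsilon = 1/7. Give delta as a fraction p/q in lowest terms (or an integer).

We compute f(-5) = -5*(-5) + 4 = 29.
|f(x) - f(-5)| = |-5x + 4 - (29)| = |-5(x - (-5))| = 5|x - (-5)|.
We need 5|x - (-5)| < 1/7, i.e. |x - (-5)| < 1/7 / 5 = 1/35.
So any delta <= 1/35 works. Conversely, if delta > 1/35, then x = -5 + 1/35 satisfies |x - (-5)| = 1/35 < delta but |f(x) - f(-5)| = 5 * 1/35 = 1/7, which is not < 1/7; so no larger delta works.
Hence the largest such delta is 1/35.

1/35


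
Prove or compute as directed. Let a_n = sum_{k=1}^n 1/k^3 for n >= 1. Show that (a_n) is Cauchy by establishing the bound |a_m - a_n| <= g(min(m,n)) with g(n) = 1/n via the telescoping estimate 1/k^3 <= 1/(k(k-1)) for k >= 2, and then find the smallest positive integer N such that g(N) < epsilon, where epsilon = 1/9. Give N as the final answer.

For m > n >= 1: |a_m - a_n| = sum_{k=n+1}^m 1/k^3.
Use 1/k^3 <= 1/(k(k-1)) = 1/(k-1) - 1/k for k >= 2 (which holds since k^3 >= k^2 >= k(k-1) for k >= 2):
sum_{k=n+1}^m 1/k^3 <= sum_{k=n+1}^m (1/(k-1) - 1/k) = 1/n - 1/m <= 1/n.
By symmetry the same bound holds with n,m swapped, so |a_m - a_n| <= 1/min(m,n) = g(min(m,n)). Since g(n) -> 0, (a_n) is Cauchy.
Now solve g(N) < 1/9: 1/N < 1/9 <=> N > 1/(1/9) = 9.
The smallest integer strictly greater than 9 is N = 10.
Check: g(10) = 1/10 < 1/9; g(9) = 1/9 >= 1/9. So N = 10.

10


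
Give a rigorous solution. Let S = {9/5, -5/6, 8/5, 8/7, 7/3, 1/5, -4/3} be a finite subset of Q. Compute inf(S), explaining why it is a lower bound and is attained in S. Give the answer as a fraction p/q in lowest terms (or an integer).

S is finite, so inf(S) = min(S).
Sorted increasing:
-4/3, -5/6, 1/5, 8/7, 8/5, 9/5, 7/3
The extremum is -4/3.
For every x in S, x >= -4/3. And -4/3 is in S, so it is attained.
Therefore inf(S) = -4/3.

-4/3


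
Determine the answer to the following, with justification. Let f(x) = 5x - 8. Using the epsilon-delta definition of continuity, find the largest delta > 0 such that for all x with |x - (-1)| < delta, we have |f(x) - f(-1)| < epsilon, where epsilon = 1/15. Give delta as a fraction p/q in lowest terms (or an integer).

We compute f(-1) = 5*(-1) - 8 = -13.
|f(x) - f(-1)| = |5x - 8 - (-13)| = |5(x - (-1))| = 5|x - (-1)|.
We need 5|x - (-1)| < 1/15, i.e. |x - (-1)| < 1/15 / 5 = 1/75.
So any delta <= 1/75 works. Conversely, if delta > 1/75, then x = -1 + 1/75 satisfies |x - (-1)| = 1/75 < delta but |f(x) - f(-1)| = 5 * 1/75 = 1/15, which is not < 1/15; so no larger delta works.
Hence the largest such delta is 1/75.

1/75


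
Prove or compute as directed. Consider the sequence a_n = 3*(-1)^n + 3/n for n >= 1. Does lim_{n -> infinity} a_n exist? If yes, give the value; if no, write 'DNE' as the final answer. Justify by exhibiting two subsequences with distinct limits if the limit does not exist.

Examine the behaviour of a_n along subsequences.
a_{2k} = 3 + 3/(2k) -> 3. a_{2k+1} = -3 + 3/(2k+1) -> -3.
Since these two subsequential limits are 3 and -3, distinct, the full sequence cannot converge (a convergent sequence has all subsequences tending to the same limit). So lim a_n does not exist.

DNE


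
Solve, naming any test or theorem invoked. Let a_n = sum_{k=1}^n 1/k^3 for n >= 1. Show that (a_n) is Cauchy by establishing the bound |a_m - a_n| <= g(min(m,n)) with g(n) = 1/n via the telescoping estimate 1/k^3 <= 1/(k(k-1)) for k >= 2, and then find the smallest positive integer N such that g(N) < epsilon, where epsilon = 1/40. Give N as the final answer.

For m > n >= 1: |a_m - a_n| = sum_{k=n+1}^m 1/k^3.
Use 1/k^3 <= 1/(k(k-1)) = 1/(k-1) - 1/k for k >= 2 (which holds since k^3 >= k^2 >= k(k-1) for k >= 2):
sum_{k=n+1}^m 1/k^3 <= sum_{k=n+1}^m (1/(k-1) - 1/k) = 1/n - 1/m <= 1/n.
By symmetry the same bound holds with n,m swapped, so |a_m - a_n| <= 1/min(m,n) = g(min(m,n)). Since g(n) -> 0, (a_n) is Cauchy.
Now solve g(N) < 1/40: 1/N < 1/40 <=> N > 1/(1/40) = 40.
The smallest integer strictly greater than 40 is N = 41.
Check: g(41) = 1/41 < 1/40; g(40) = 1/40 >= 1/40. So N = 41.

41


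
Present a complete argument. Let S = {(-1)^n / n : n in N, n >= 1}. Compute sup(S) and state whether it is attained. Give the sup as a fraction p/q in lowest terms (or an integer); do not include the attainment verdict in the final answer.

Analysis:
- Values: -1, 1/2, -1/3, 1/4, -1/5, ...
- Positive terms (even n): 1/(2+0), 1/(4+0), ... decreasing -> max = 1/2 (n=2).
- Negative terms (odd n): -1/(1+0), -1/(3+0), ... increasing -> min = -1 (n=1).
- So sup = 1/2 (attained at n=2); inf = -1 (attained at n=1).
Conclusion: sup(S) = 1/2, attained in S.

1/2


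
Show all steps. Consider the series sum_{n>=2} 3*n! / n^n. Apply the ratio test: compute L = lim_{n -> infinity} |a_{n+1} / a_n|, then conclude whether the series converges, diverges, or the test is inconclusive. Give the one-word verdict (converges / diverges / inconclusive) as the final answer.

Let a_n denote the general term. Form the ratio a_{n+1}/a_n and simplify:
a_{n+1}/a_n = (n/(n + 1))^n
Take the limit as n -> infinity: L = exp(-1).
Since L = exp(-1) < 1, the ratio test implies the series converges.

converges


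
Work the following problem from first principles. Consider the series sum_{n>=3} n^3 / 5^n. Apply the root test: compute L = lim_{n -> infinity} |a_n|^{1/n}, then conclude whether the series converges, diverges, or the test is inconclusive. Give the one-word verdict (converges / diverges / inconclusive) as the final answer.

Let a_n denote the general term. Form |a_n|^(1/n) and simplify:
|a_n|^(1/n) = n^(3/n)/5
Take the limit as n -> infinity: L = 1/5.
Since L = 1/5 < 1, the root test implies convergence.

converges


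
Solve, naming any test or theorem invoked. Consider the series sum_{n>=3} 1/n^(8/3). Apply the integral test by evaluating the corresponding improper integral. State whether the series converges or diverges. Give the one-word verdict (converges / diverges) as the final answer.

Let f(x) = x^(-8/3). Then f is positive, continuous, and decreasing on [3, infinity), so the integral test applies.
Compute the improper integral int_{3}^infinity f(x) dx:
  antiderivative F(x) = -3/(5*x^(5/3)).
  As x -> infinity, F(x) -> 0 (since p = 8/3 > 1).
  So int = F(infinity) - F(3) = 0 - (-3^(1/3)/15) = 3^(1/3)/15.
  Finite, so by the integral test, the series converges.

converges


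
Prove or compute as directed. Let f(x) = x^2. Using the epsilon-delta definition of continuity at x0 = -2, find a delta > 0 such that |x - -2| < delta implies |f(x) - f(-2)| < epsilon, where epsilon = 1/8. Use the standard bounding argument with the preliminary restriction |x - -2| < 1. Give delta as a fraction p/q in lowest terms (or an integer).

Factor: |x^2 - (-2)^2| = |x - -2| * |x + -2|.
Impose |x - -2| < 1 first. Then |x + -2| = |(x - -2) + 2*(-2)| <= |x - -2| + 2*|-2| < 1 + 4 = 5.
So |x^2 - (-2)^2| < delta * 5.
We need delta * 5 <= 1/8, i.e. delta <= 1/8/5 = 1/40.
Since 1/40 < 1, this is tighter than 1; take delta = 1/40.
So delta = 1/40 works.

1/40


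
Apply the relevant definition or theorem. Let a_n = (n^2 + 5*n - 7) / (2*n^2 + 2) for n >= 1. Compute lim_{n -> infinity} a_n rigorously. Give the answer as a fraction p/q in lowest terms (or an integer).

Divide numerator and denominator by n^2, the highest power:
numerator / n^2 = 1 + 5/n - 7/n^2
denominator / n^2 = 2 + 2/n^2
As n -> infinity, all terms of the form c/n^k (k >= 1) tend to 0.
So numerator / n^2 -> 1 and denominator / n^2 -> 2.
Therefore lim a_n = 1/2.

1/2


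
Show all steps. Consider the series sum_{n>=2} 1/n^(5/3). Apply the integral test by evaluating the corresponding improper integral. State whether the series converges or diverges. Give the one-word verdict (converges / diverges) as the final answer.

Let f(x) = x^(-5/3). Then f is positive, continuous, and decreasing on [2, infinity), so the integral test applies.
Compute the improper integral int_{2}^infinity f(x) dx:
  antiderivative F(x) = -3/(2*x^(2/3)).
  As x -> infinity, F(x) -> 0 (since p = 5/3 > 1).
  So int = F(infinity) - F(2) = 0 - (-3*2^(1/3)/4) = 3*2^(1/3)/4.
  Finite, so by the integral test, the series converges.

converges


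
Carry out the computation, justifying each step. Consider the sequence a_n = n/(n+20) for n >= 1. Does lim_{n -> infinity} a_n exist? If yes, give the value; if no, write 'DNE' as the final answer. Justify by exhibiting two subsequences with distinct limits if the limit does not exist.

Examine the behaviour of a_n along subsequences.
Even-n subsequence a_{2k} = (2k)/(2k+20) -> 1. Odd-n subsequence a_{2k+1} = (2k+1)/(2k+21) -> 1. Both tend to 1, which suggests the limit is 1; verify directly.
|a_n - 1| = |n - (n+20)| / (n+20) = 20/(n+20) < 20/n for every n >= 1.
Given epsilon > 0, choose a positive integer N > 20/epsilon. Then for all n >= N, |a_n - 1| < 20/n <= 20/N < epsilon.
So by the definition of the limit, lim a_n exists and equals 1.

1


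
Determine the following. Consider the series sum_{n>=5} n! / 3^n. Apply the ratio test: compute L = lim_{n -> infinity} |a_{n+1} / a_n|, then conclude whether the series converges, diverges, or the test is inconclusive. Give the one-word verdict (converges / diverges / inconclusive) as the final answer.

Let a_n denote the general term. Form the ratio a_{n+1}/a_n and simplify:
a_{n+1}/a_n = n/3 + 1/3
Take the limit as n -> infinity: L = infinity.
Since L = infinity > 1 (or L = infinity), the ratio test implies the series diverges.

diverges


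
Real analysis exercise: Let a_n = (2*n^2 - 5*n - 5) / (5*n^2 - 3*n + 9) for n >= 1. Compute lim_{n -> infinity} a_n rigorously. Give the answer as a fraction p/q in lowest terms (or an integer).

Divide numerator and denominator by n^2, the highest power:
numerator / n^2 = 2 - 5/n - 5/n^2
denominator / n^2 = 5 - 3/n + 9/n^2
As n -> infinity, all terms of the form c/n^k (k >= 1) tend to 0.
So numerator / n^2 -> 2 and denominator / n^2 -> 5.
Therefore lim a_n = 2/5.

2/5


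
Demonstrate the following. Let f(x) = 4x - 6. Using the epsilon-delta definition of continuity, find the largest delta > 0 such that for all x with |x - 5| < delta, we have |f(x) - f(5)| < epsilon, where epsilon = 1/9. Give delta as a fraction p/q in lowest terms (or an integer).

We compute f(5) = 4*(5) - 6 = 14.
|f(x) - f(5)| = |4x - 6 - (14)| = |4(x - 5)| = 4|x - 5|.
We need 4|x - 5| < 1/9, i.e. |x - 5| < 1/9 / 4 = 1/36.
So any delta <= 1/36 works. Conversely, if delta > 1/36, then x = 5 + 1/36 satisfies |x - 5| = 1/36 < delta but |f(x) - f(5)| = 4 * 1/36 = 1/9, which is not < 1/9; so no larger delta works.
Hence the largest such delta is 1/36.

1/36


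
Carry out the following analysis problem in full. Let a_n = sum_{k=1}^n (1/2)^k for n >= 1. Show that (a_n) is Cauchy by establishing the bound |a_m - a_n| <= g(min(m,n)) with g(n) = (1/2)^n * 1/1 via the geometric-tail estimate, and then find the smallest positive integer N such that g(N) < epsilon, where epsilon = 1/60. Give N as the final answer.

For m > n >= 1: |a_m - a_n| = sum_{k=n+1}^m (1/2)^k < sum_{k=n+1}^infinity (1/2)^k = (1/2)^(n+1) / (1 - 1/2) = (1/2)^n * (1/2) * (2/1) = (1/2)^n * 1/1.
So g(n) = (1/2)^n / 1. Since g(n) -> 0, (a_n) is Cauchy.
Now solve g(N) < 1/60: (1/2)^N / 1 < 1/60 <=> 2^N > 1 / (1 * 1/60) = 60.
Check powers of 2: 2^5 = 32 <= 60, 2^6 = 64 > 60.
So the smallest such N is 6. Check: g(6) = 1/(1 * 64) = 1/64 < 1/60.

6


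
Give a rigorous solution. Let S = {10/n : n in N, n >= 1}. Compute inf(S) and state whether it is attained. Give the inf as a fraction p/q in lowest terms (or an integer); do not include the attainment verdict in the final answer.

Analysis:
- Values: 10, 5, 10/3, 5/2, ... strictly decreasing.
- The maximum is 10 (n=1); sup = 10 (attained).
- The set is bounded below by 0; 10/n -> 0 so 0 is the greatest lower bound.
- 0 is not in the set, so inf = 0 is not attained.
Conclusion: inf(S) = 0, not attained in S.

0


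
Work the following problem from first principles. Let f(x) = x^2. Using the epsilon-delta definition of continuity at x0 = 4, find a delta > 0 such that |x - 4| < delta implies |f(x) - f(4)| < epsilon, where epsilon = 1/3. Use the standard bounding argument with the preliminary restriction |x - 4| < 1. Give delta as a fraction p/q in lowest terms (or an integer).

Factor: |x^2 - (4)^2| = |x - 4| * |x + 4|.
Impose |x - 4| < 1 first. Then |x + 4| = |(x - 4) + 2*(4)| <= |x - 4| + 2*|4| < 1 + 8 = 9.
So |x^2 - (4)^2| < delta * 9.
We need delta * 9 <= 1/3, i.e. delta <= 1/3/9 = 1/27.
Since 1/27 < 1, this is tighter than 1; take delta = 1/27.
So delta = 1/27 works.

1/27


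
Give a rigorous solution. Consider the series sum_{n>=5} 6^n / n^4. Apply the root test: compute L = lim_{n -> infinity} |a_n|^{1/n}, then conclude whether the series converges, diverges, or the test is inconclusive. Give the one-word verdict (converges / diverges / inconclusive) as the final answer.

Let a_n denote the general term. Form |a_n|^(1/n) and simplify:
|a_n|^(1/n) = 6/n^(4/n)
Take the limit as n -> infinity: L = 6.
Since L = 6 > 1, the root test implies divergence.

diverges


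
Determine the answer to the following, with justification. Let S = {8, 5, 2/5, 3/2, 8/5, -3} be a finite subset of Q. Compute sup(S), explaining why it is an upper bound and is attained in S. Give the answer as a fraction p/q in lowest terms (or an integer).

S is finite, so sup(S) = max(S).
Sorted decreasing:
8, 5, 8/5, 3/2, 2/5, -3
The extremum is 8.
For every x in S, x <= 8. And 8 is in S, so it is attained.
Therefore sup(S) = 8.

8


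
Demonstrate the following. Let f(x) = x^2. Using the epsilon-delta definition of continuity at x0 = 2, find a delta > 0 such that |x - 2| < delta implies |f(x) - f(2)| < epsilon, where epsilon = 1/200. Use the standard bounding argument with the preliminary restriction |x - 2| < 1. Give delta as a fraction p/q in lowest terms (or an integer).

Factor: |x^2 - (2)^2| = |x - 2| * |x + 2|.
Impose |x - 2| < 1 first. Then |x + 2| = |(x - 2) + 2*(2)| <= |x - 2| + 2*|2| < 1 + 4 = 5.
So |x^2 - (2)^2| < delta * 5.
We need delta * 5 <= 1/200, i.e. delta <= 1/200/5 = 1/1000.
Since 1/1000 < 1, this is tighter than 1; take delta = 1/1000.
So delta = 1/1000 works.

1/1000


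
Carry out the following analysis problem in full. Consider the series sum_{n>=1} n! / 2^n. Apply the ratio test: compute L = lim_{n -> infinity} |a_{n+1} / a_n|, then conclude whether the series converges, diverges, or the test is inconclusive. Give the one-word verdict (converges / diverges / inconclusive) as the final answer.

Let a_n denote the general term. Form the ratio a_{n+1}/a_n and simplify:
a_{n+1}/a_n = n/2 + 1/2
Take the limit as n -> infinity: L = infinity.
Since L = infinity > 1 (or L = infinity), the ratio test implies the series diverges.

diverges


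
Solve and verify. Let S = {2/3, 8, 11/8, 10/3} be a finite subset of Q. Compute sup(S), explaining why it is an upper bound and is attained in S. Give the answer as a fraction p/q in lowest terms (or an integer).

S is finite, so sup(S) = max(S).
Sorted decreasing:
8, 10/3, 11/8, 2/3
The extremum is 8.
For every x in S, x <= 8. And 8 is in S, so it is attained.
Therefore sup(S) = 8.

8


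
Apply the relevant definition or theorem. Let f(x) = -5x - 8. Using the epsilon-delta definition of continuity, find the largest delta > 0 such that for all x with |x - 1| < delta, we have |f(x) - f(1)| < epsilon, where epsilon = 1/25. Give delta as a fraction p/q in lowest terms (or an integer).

We compute f(1) = -5*(1) - 8 = -13.
|f(x) - f(1)| = |-5x - 8 - (-13)| = |-5(x - 1)| = 5|x - 1|.
We need 5|x - 1| < 1/25, i.e. |x - 1| < 1/25 / 5 = 1/125.
So any delta <= 1/125 works. Conversely, if delta > 1/125, then x = 1 + 1/125 satisfies |x - 1| = 1/125 < delta but |f(x) - f(1)| = 5 * 1/125 = 1/25, which is not < 1/25; so no larger delta works.
Hence the largest such delta is 1/125.

1/125


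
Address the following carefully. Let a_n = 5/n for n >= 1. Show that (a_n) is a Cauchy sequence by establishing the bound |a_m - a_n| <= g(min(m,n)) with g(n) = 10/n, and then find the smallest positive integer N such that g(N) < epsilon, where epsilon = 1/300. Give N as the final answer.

For any m, n >= 1, by the triangle inequality:
|a_m - a_n| = |5/m - 5/n| <= 5*1/m + 5*1/n <= 10/min(m,n).
So g(n) = 10/n bounds the Cauchy difference. Since g(n) -> 0, (a_n) is Cauchy.
Now solve g(N) < 1/300: 10/N < 1/300 <=> N > 10 / (1/300) = 3000.
The smallest integer strictly greater than 3000 is N = 3001.
Check: g(3001) = 10/3001 = 10/3001 < 1/300; g(3000) = 1/300 >= 1/300. So N = 3001.

3001


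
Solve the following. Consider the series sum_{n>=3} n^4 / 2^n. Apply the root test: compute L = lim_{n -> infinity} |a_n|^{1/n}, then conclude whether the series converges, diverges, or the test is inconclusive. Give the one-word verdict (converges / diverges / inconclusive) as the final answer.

Let a_n denote the general term. Form |a_n|^(1/n) and simplify:
|a_n|^(1/n) = n^(4/n)/2
Take the limit as n -> infinity: L = 1/2.
Since L = 1/2 < 1, the root test implies convergence.

converges


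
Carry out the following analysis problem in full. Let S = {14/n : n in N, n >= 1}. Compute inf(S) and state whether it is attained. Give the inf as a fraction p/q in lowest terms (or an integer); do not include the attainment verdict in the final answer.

Analysis:
- Values: 14, 7, 14/3, 7/2, ... strictly decreasing.
- The maximum is 14 (n=1); sup = 14 (attained).
- The set is bounded below by 0; 14/n -> 0 so 0 is the greatest lower bound.
- 0 is not in the set, so inf = 0 is not attained.
Conclusion: inf(S) = 0, not attained in S.

0


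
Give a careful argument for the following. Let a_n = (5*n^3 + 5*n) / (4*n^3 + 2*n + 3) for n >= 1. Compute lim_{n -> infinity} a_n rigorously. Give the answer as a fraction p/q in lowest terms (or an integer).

Divide numerator and denominator by n^3, the highest power:
numerator / n^3 = 5 + 5/n^2
denominator / n^3 = 4 + 2/n^2 + 3/n^3
As n -> infinity, all terms of the form c/n^k (k >= 1) tend to 0.
So numerator / n^3 -> 5 and denominator / n^3 -> 4.
Therefore lim a_n = 5/4.

5/4


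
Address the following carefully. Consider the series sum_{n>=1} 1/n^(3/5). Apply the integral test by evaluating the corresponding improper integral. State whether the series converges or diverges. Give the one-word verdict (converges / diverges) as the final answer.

Let f(x) = x^(-3/5). Then f is positive, continuous, and decreasing on [1, infinity), so the integral test applies.
Compute the improper integral int_{1}^infinity f(x) dx:
  antiderivative F(x) = 5*x^(2/5)/2.
  As x -> infinity, F(x) -> infinity (since p = 3/5 < 1).
  So the integral diverges. By the integral test, the series diverges.

diverges


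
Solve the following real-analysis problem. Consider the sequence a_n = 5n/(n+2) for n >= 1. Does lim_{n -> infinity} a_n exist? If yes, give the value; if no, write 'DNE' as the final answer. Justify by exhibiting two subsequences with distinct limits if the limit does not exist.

Examine the behaviour of a_n along subsequences.
Even-n subsequence a_{2k} = 5(2k)/(2k+2) -> 5. Odd-n subsequence a_{2k+1} = 5(2k+1)/(2k+3) -> 5. Both tend to 5, which suggests the limit is 5; verify directly.
|a_n - 5| = |5n - 5(n+2)| / (n+2) = 10/(n+2) < 10/n for every n >= 1.
Given epsilon > 0, choose a positive integer N > 10/epsilon. Then for all n >= N, |a_n - 5| < 10/n <= 10/N < epsilon.
So by the definition of the limit, lim a_n exists and equals 5.

5


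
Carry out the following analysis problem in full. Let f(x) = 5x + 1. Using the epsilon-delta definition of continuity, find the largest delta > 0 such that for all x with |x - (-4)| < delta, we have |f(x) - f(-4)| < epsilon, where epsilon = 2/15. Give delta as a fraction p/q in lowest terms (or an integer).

We compute f(-4) = 5*(-4) + 1 = -19.
|f(x) - f(-4)| = |5x + 1 - (-19)| = |5(x - (-4))| = 5|x - (-4)|.
We need 5|x - (-4)| < 2/15, i.e. |x - (-4)| < 2/15 / 5 = 2/75.
So any delta <= 2/75 works. Conversely, if delta > 2/75, then x = -4 + 2/75 satisfies |x - (-4)| = 2/75 < delta but |f(x) - f(-4)| = 5 * 2/75 = 2/15, which is not < 2/15; so no larger delta works.
Hence the largest such delta is 2/75.

2/75


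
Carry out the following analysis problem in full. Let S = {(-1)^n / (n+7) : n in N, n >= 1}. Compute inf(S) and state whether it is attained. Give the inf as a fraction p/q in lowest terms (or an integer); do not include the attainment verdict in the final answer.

Analysis:
- Values: -1/8, 1/9, -1/10, 1/11, -1/12, ...
- Positive terms (even n): 1/(2+7), 1/(4+7), ... decreasing -> max = 1/9 (n=2).
- Negative terms (odd n): -1/(1+7), -1/(3+7), ... increasing -> min = -1/8 (n=1).
- So sup = 1/9 (attained at n=2); inf = -1/8 (attained at n=1).
Conclusion: inf(S) = -1/8, attained in S.

-1/8


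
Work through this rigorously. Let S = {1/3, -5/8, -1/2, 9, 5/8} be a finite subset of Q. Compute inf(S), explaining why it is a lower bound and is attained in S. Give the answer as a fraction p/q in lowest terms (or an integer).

S is finite, so inf(S) = min(S).
Sorted increasing:
-5/8, -1/2, 1/3, 5/8, 9
The extremum is -5/8.
For every x in S, x >= -5/8. And -5/8 is in S, so it is attained.
Therefore inf(S) = -5/8.

-5/8


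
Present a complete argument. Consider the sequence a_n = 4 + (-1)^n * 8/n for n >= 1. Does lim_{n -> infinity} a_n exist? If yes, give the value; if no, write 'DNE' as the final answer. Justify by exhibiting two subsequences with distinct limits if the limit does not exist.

Examine the behaviour of a_n along subsequences.
Even-n subsequence a_{2k} = 4 + 8/(2k) -> 4. Odd-n subsequence a_{2k+1} = 4 - 8/(2k+1) -> 4. Both tend to 4, which suggests the limit is 4; verify directly.
|a_n - 4| = |(-1)^n * 8/n| = 8/n for every n >= 1.
Given epsilon > 0, choose a positive integer N > 8/epsilon. Then for all n >= N, |a_n - 4| = 8/n <= 8/N < epsilon.
So by the definition of the limit, lim a_n exists and equals 4.

4


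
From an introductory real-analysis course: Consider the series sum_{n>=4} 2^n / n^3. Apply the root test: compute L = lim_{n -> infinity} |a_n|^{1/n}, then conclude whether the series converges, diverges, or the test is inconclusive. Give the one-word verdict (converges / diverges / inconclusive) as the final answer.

Let a_n denote the general term. Form |a_n|^(1/n) and simplify:
|a_n|^(1/n) = 2/n^(3/n)
Take the limit as n -> infinity: L = 2.
Since L = 2 > 1, the root test implies divergence.

diverges


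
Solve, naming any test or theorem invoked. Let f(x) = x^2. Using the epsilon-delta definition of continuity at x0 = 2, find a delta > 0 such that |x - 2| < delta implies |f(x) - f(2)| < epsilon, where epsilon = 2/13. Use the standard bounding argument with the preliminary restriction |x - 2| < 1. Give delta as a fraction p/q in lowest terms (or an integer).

Factor: |x^2 - (2)^2| = |x - 2| * |x + 2|.
Impose |x - 2| < 1 first. Then |x + 2| = |(x - 2) + 2*(2)| <= |x - 2| + 2*|2| < 1 + 4 = 5.
So |x^2 - (2)^2| < delta * 5.
We need delta * 5 <= 2/13, i.e. delta <= 2/13/5 = 2/65.
Since 2/65 < 1, this is tighter than 1; take delta = 2/65.
So delta = 2/65 works.

2/65


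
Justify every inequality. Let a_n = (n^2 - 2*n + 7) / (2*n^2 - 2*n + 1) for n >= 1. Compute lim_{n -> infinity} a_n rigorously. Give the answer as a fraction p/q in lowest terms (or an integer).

Divide numerator and denominator by n^2, the highest power:
numerator / n^2 = 1 - 2/n + 7/n^2
denominator / n^2 = 2 - 2/n + n^(-2)
As n -> infinity, all terms of the form c/n^k (k >= 1) tend to 0.
So numerator / n^2 -> 1 and denominator / n^2 -> 2.
Therefore lim a_n = 1/2.

1/2


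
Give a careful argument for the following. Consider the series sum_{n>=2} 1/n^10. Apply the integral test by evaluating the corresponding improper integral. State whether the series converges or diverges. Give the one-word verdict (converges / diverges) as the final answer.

Let f(x) = x^(-10). Then f is positive, continuous, and decreasing on [2, infinity), so the integral test applies.
Compute the improper integral int_{2}^infinity f(x) dx:
  antiderivative F(x) = -1/(9*x^9).
  As x -> infinity, F(x) -> 0 (since p = 10 > 1).
  So int = F(infinity) - F(2) = 0 - (-1/4608) = 1/4608.
  Finite, so by the integral test, the series converges.

converges


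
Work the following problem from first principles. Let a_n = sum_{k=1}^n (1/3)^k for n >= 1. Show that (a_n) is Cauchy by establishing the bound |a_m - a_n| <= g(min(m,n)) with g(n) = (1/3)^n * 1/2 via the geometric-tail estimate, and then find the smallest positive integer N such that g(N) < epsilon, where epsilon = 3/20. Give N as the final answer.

For m > n >= 1: |a_m - a_n| = sum_{k=n+1}^m (1/3)^k < sum_{k=n+1}^infinity (1/3)^k = (1/3)^(n+1) / (1 - 1/3) = (1/3)^n * (1/3) * (3/2) = (1/3)^n * 1/2.
So g(n) = (1/3)^n / 2. Since g(n) -> 0, (a_n) is Cauchy.
Now solve g(N) < 3/20: (1/3)^N / 2 < 3/20 <=> 3^N > 1 / (2 * 3/20) = 10/3.
Check powers of 3: 3^1 = 3 <= 10/3, 3^2 = 9 > 10/3.
So the smallest such N is 2. Check: g(2) = 1/(2 * 9) = 1/18 < 3/20.

2


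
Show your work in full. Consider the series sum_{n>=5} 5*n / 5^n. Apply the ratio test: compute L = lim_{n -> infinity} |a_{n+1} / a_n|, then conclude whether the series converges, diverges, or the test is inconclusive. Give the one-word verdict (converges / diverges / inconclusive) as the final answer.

Let a_n denote the general term. Form the ratio a_{n+1}/a_n and simplify:
a_{n+1}/a_n = (n + 1)/(5*n)
Take the limit as n -> infinity: L = 1/5.
Since L = 1/5 < 1, the ratio test implies the series converges.

converges


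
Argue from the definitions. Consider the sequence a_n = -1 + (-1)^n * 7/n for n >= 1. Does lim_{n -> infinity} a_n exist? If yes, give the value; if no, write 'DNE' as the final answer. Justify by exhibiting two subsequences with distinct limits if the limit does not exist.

Examine the behaviour of a_n along subsequences.
Even-n subsequence a_{2k} = -1 + 7/(2k) -> -1. Odd-n subsequence a_{2k+1} = -1 - 7/(2k+1) -> -1. Both tend to -1, which suggests the limit is -1; verify directly.
|a_n - (-1)| = |(-1)^n * 7/n| = 7/n for every n >= 1.
Given epsilon > 0, choose a positive integer N > 7/epsilon. Then for all n >= N, |a_n - (-1)| = 7/n <= 7/N < epsilon.
So by the definition of the limit, lim a_n exists and equals -1.

-1


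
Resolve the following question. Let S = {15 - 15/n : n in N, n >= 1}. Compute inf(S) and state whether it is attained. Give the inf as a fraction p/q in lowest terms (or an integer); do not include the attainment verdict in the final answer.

Analysis:
- Values: 0, 15/2, 10, 45/4, ... strictly increasing.
- Minimum is 0 (n=1); inf = 0 (attained).
- 15 - 15/n -> 15 from below; sup = 15, not attained.
Conclusion: inf(S) = 0, attained in S.

0


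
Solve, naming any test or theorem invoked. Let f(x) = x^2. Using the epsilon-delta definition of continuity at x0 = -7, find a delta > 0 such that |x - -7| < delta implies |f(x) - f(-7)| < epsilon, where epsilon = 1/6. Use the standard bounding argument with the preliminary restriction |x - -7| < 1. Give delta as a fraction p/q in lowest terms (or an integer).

Factor: |x^2 - (-7)^2| = |x - -7| * |x + -7|.
Impose |x - -7| < 1 first. Then |x + -7| = |(x - -7) + 2*(-7)| <= |x - -7| + 2*|-7| < 1 + 14 = 15.
So |x^2 - (-7)^2| < delta * 15.
We need delta * 15 <= 1/6, i.e. delta <= 1/6/15 = 1/90.
Since 1/90 < 1, this is tighter than 1; take delta = 1/90.
So delta = 1/90 works.

1/90


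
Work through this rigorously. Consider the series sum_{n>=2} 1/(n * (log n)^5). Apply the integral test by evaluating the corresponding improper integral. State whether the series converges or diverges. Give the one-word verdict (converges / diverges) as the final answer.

Let f(x) = 1/(x*log(x)^5). Then f is positive, continuous, and decreasing on [2, infinity), so the integral test applies.
Compute the improper integral int_{2}^infinity f(x) dx:
  antiderivative F(x) = -1/(4*log(x)^4).
  F(x) -> 0 as x -> infinity.  int = 0 - F(2) = 1/(4*log(2)^4) < infinity. By the integral test, the series converges.

converges


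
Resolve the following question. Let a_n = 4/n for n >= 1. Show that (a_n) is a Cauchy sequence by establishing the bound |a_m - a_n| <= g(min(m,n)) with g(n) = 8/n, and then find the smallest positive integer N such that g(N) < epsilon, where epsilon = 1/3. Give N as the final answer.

For any m, n >= 1, by the triangle inequality:
|a_m - a_n| = |4/m - 4/n| <= 4*1/m + 4*1/n <= 8/min(m,n).
So g(n) = 8/n bounds the Cauchy difference. Since g(n) -> 0, (a_n) is Cauchy.
Now solve g(N) < 1/3: 8/N < 1/3 <=> N > 8 / (1/3) = 24.
The smallest integer strictly greater than 24 is N = 25.
Check: g(25) = 8/25 = 8/25 < 1/3; g(24) = 1/3 >= 1/3. So N = 25.

25


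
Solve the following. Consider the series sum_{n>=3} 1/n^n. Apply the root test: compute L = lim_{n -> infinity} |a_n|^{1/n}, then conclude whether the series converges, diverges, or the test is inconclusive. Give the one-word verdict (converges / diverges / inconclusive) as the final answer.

Let a_n denote the general term. Form |a_n|^(1/n) and simplify:
|a_n|^(1/n) = 1/n
Take the limit as n -> infinity: L = 0.
Since L = 0 < 1, the root test implies convergence.

converges


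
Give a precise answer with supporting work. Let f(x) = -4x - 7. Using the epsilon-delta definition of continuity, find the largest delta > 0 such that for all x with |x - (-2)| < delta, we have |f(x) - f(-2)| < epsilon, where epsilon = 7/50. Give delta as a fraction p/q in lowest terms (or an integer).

We compute f(-2) = -4*(-2) - 7 = 1.
|f(x) - f(-2)| = |-4x - 7 - (1)| = |-4(x - (-2))| = 4|x - (-2)|.
We need 4|x - (-2)| < 7/50, i.e. |x - (-2)| < 7/50 / 4 = 7/200.
So any delta <= 7/200 works. Conversely, if delta > 7/200, then x = -2 + 7/200 satisfies |x - (-2)| = 7/200 < delta but |f(x) - f(-2)| = 4 * 7/200 = 7/50, which is not < 7/50; so no larger delta works.
Hence the largest such delta is 7/200.

7/200


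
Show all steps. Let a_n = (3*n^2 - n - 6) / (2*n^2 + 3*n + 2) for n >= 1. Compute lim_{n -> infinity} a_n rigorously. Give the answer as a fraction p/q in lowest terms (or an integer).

Divide numerator and denominator by n^2, the highest power:
numerator / n^2 = 3 - 1/n - 6/n^2
denominator / n^2 = 2 + 3/n + 2/n^2
As n -> infinity, all terms of the form c/n^k (k >= 1) tend to 0.
So numerator / n^2 -> 3 and denominator / n^2 -> 2.
Therefore lim a_n = 3/2.

3/2


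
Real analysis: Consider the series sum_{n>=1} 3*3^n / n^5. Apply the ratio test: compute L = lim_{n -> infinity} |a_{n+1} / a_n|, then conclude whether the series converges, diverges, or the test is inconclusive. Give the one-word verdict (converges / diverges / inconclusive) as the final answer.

Let a_n denote the general term. Form the ratio a_{n+1}/a_n and simplify:
a_{n+1}/a_n = 3*n^5/(n + 1)^5
Take the limit as n -> infinity: L = 3.
Since L = 3 > 1 (or L = infinity), the ratio test implies the series diverges.

diverges


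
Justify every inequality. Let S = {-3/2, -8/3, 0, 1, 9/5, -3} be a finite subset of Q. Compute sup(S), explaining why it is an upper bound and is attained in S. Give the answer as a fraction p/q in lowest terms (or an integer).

S is finite, so sup(S) = max(S).
Sorted decreasing:
9/5, 1, 0, -3/2, -8/3, -3
The extremum is 9/5.
For every x in S, x <= 9/5. And 9/5 is in S, so it is attained.
Therefore sup(S) = 9/5.

9/5


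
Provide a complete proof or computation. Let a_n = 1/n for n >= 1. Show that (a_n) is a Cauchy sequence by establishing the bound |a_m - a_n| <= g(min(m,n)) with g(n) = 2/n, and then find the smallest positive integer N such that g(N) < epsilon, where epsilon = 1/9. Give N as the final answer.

For any m, n >= 1, by the triangle inequality:
|a_m - a_n| = |1/m - 1/n| <= 1/m + 1/n <= 2/min(m,n).
So g(n) = 2/n bounds the Cauchy difference. Since g(n) -> 0, (a_n) is Cauchy.
Now solve g(N) < 1/9: 2/N < 1/9 <=> N > 2 / (1/9) = 18.
The smallest integer strictly greater than 18 is N = 19.
Check: g(19) = 2/19 = 2/19 < 1/9; g(18) = 1/9 >= 1/9. So N = 19.

19


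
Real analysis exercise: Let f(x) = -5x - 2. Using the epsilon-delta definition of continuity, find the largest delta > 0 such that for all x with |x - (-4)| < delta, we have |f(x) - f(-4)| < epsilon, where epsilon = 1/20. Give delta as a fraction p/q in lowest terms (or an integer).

We compute f(-4) = -5*(-4) - 2 = 18.
|f(x) - f(-4)| = |-5x - 2 - (18)| = |-5(x - (-4))| = 5|x - (-4)|.
We need 5|x - (-4)| < 1/20, i.e. |x - (-4)| < 1/20 / 5 = 1/100.
So any delta <= 1/100 works. Conversely, if delta > 1/100, then x = -4 + 1/100 satisfies |x - (-4)| = 1/100 < delta but |f(x) - f(-4)| = 5 * 1/100 = 1/20, which is not < 1/20; so no larger delta works.
Hence the largest such delta is 1/100.

1/100


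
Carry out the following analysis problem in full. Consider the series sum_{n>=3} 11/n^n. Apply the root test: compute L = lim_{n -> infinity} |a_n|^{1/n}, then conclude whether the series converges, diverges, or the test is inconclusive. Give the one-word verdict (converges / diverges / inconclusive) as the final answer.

Let a_n denote the general term. Form |a_n|^(1/n) and simplify:
|a_n|^(1/n) = 11^(1/n)/n
Take the limit as n -> infinity: L = 0.
Since L = 0 < 1, the root test implies convergence.

converges


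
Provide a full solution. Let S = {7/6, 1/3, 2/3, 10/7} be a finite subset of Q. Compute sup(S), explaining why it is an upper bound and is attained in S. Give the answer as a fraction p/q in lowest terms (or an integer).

S is finite, so sup(S) = max(S).
Sorted decreasing:
10/7, 7/6, 2/3, 1/3
The extremum is 10/7.
For every x in S, x <= 10/7. And 10/7 is in S, so it is attained.
Therefore sup(S) = 10/7.

10/7


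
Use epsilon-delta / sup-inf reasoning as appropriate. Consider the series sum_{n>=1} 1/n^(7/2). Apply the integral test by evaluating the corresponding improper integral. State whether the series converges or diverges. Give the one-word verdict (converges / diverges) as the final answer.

Let f(x) = x^(-7/2). Then f is positive, continuous, and decreasing on [1, infinity), so the integral test applies.
Compute the improper integral int_{1}^infinity f(x) dx:
  antiderivative F(x) = -2/(5*x^(5/2)).
  As x -> infinity, F(x) -> 0 (since p = 7/2 > 1).
  So int = F(infinity) - F(1) = 0 - (-2/5) = 2/5.
  Finite, so by the integral test, the series converges.

converges
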